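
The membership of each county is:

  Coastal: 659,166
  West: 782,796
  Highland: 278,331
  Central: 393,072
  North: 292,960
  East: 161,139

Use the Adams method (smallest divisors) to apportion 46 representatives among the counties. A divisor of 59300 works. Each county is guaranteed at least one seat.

Coastal 12, West 14, Highland 5, Central 7, North 5, East 3

With modified divisor 59300: modified quotas Coastal 11.116, West 13.201, Highland 4.694, Central 6.629, North 4.940, East 2.717.
Rounding up: Coastal 12, West 14, Highland 5, Central 7, North 5, East 3 (total 46).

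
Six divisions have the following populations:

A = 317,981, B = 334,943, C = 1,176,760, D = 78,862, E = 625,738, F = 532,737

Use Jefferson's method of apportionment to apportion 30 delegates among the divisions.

A 3, B 3, C 13, D 0, E 6, F 5

Standard divisor 3067021/30 ≈ 102234.033; standard quotas: A 3.110, B 3.276, C 11.510, D 0.771, E 6.121, F 5.211.
Rounding down gives 3, 3, 11, 0, 6, 5 = 28 seats, so the divisor must be adjusted.
With modified divisor 90000: modified quotas A 3.533, B 3.722, C 13.075, D 0.876, E 6.953, F 5.919.
Rounding down: A 3, B 3, C 13, D 0, E 6, F 5 (total 30).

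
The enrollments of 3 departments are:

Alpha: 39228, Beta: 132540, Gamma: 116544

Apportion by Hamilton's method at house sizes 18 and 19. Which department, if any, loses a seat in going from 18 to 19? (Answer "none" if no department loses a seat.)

Alpha

At 18 seats: Alpha 3, Beta 8, Gamma 7.
At 19 seats: Alpha 2, Beta 9, Gamma 8.
Alpha drops from 3 to 2.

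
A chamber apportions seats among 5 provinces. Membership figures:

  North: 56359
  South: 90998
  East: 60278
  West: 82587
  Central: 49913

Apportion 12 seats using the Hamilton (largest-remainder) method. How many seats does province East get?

Total 340135; standard divisor 340135/12 ≈ 28344.583.
Standard quotas: North 1.9884, South 3.2104, East 2.1266, West 2.9137, Central 1.7609.
Lower quotas: North 1, South 3, East 2, West 2, Central 1 (sum 9, leaving 3 seats).
Remainders in descending order: North 0.9884, West 0.9137, Central 0.7609, South 0.2104, East 0.1266.
Largest remainders: North, West, Central receive the extra seats.
East receives 2.

2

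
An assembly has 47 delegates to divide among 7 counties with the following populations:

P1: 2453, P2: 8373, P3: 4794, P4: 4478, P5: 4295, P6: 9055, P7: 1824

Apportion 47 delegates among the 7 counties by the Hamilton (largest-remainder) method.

The standard divisor is 35272/47 ≈ 750.468.
Standard quotas: P1 3.2686, P2 11.1570, P3 6.3880, P4 5.9669, P5 5.7231, P6 12.0658, P7 2.4305.
Lower quotas: P1 3, P2 11, P3 6, P4 5, P5 5, P6 12, P7 2 (sum 44, leaving 3 seats).
Remainders in descending order: P4 0.9669, P5 0.7231, P7 0.4305, P3 0.3880, P1 0.2686, P2 0.1570, P6 0.0658.
Largest remainders: P4, P5, P7 receive the extra seats.

P1 3, P2 11, P3 6, P4 6, P5 6, P6 12, P7 3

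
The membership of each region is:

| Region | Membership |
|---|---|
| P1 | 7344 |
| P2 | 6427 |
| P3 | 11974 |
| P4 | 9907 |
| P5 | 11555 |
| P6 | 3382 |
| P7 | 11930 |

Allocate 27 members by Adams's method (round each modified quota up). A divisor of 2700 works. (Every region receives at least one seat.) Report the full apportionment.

P1: 3, P2: 3, P3: 5, P4: 4, P5: 5, P6: 2, P7: 5

With modified divisor 2700: modified quotas P1 2.720, P2 2.380, P3 4.435, P4 3.669, P5 4.280, P6 1.253, P7 4.419.
Rounding up: P1 3, P2 3, P3 5, P4 4, P5 5, P6 2, P7 5 (total 27).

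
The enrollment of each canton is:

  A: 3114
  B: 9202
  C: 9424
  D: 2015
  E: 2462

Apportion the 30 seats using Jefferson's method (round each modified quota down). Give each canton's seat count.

Standard divisor 26217/30 ≈ 873.9; standard quotas: A 3.563, B 10.530, C 10.784, D 2.306, E 2.817.
Rounding down gives 3, 10, 10, 2, 2 = 27 seats, so the divisor must be adjusted.
With modified divisor 800: modified quotas A 3.893, B 11.502, C 11.780, D 2.519, E 3.078.
Rounding down: A 3, B 11, C 11, D 2, E 3 (total 30).

A 3; B 11; C 11; D 2; E 3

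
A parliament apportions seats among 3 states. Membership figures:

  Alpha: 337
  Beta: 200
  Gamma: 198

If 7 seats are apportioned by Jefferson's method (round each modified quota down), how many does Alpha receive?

3

Standard divisor 735/7 ≈ 105; standard quotas: Alpha 3.210, Beta 1.905, Gamma 1.886.
Rounding down gives 3, 1, 1 = 5 seats, so the divisor must be adjusted.
With modified divisor 90: modified quotas Alpha 3.744, Beta 2.222, Gamma 2.200.
Rounding down: Alpha 3, Beta 2, Gamma 2 (total 7).
Alpha receives 3.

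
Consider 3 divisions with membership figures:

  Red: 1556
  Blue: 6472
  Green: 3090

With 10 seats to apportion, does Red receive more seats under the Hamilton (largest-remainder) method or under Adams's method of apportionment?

Adams

Hamilton: Red 1, Blue 6, Green 3.
Adams: Red 2, Blue 5, Green 3.
Red gets 1 under Hamilton and 2 under Adams.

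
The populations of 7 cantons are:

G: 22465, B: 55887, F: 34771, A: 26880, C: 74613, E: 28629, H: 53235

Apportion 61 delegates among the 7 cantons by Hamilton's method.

G: 5; B: 11; F: 7; A: 6; C: 15; E: 6; H: 11

The standard divisor is 296480/61 ≈ 4860.328.
Standard quotas: G 4.6221, B 11.4986, F 7.1540, A 5.5305, C 15.3514, E 5.8903, H 10.9530.
Lower quotas: G 4, B 11, F 7, A 5, C 15, E 5, H 10 (sum 57, leaving 4 seats).
Remainders in descending order: H 0.9530, E 0.8903, G 0.6221, A 0.5305, B 0.4986, C 0.3514, F 0.1540.
The surplus seats go to H, E, G, A.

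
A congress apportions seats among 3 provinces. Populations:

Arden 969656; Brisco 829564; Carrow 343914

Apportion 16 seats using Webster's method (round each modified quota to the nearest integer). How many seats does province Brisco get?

Standard divisor 2143134/16 ≈ 133945.875; standard quotas: Arden 7.239, Brisco 6.193, Carrow 2.568.
Rounding to the nearest integer gives Arden 7, Brisco 6, Carrow 3 — total 16, matching the house size, so no adjustment is needed.
Brisco receives 6.

6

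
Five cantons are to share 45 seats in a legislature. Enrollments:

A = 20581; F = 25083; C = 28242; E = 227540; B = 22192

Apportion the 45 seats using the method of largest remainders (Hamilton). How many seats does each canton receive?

A 3, F 3, C 4, E 32, B 3

The standard divisor is 323638/45 ≈ 7191.956.
Standard quotas: A 2.8617, F 3.4876, C 3.9269, E 31.6381, B 3.0857.
Lower quotas: A 2, F 3, C 3, E 31, B 3 (sum 42, leaving 3 seats).
Remainders in descending order: C 0.9269, A 0.8617, E 0.6381, F 0.4876, B 0.0857.
Largest remainders: C, A, E receive the extra seats.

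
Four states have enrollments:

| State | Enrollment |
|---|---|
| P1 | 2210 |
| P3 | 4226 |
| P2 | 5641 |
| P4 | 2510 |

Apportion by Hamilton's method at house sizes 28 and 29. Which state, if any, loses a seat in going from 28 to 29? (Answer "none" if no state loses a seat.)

none

At 28 seats: P1 4, P3 8, P2 11, P4 5.
At 29 seats: P1 4, P3 9, P2 11, P4 5.
No state's allocation decreased.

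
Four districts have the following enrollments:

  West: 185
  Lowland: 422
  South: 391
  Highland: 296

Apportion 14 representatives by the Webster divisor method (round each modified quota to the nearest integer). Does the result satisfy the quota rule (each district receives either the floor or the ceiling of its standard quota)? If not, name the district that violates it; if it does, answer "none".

none

Standard quotas: West 2.002, Lowland 4.566, South 4.230, Highland 3.202.
Webster allocation: West 2, Lowland 5, South 4, Highland 3.
Every allocation lies between the lower and upper quota.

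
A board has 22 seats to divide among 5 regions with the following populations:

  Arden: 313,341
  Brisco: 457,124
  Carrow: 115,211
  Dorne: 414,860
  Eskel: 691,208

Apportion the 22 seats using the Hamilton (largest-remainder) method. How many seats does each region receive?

Standard divisor: 1991744 ÷ 22 ≈ 90533.818.
Standard quotas: Arden 3.4610, Brisco 5.0492, Carrow 1.2726, Dorne 4.5824, Eskel 7.6348.
Lower quotas: Arden 3, Brisco 5, Carrow 1, Dorne 4, Eskel 7 (sum 20, leaving 2 seats).
Remainders in descending order: Eskel 0.6348, Dorne 0.5824, Arden 0.4610, Carrow 0.2726, Brisco 0.0492.
The surplus seats go to Eskel, Dorne.

Arden=3; Brisco=5; Carrow=1; Dorne=5; Eskel=8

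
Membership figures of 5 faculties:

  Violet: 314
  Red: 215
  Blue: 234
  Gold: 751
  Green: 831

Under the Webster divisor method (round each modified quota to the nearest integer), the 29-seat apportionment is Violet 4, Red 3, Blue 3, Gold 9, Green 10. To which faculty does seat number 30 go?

Green

Priority for the next seat is population ÷ (current seats + 0.5).
Priorities: Violet 69.778, Red 61.429, Blue 66.857, Gold 79.053, Green 79.143.
Highest priority: Green.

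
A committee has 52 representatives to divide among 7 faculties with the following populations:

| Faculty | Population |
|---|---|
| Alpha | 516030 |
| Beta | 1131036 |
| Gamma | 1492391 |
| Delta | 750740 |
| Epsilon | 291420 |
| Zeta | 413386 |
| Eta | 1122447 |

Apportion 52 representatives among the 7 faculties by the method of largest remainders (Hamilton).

Standard divisor: 5717450 ÷ 52 ≈ 109950.962.
Standard quotas: Alpha 4.6933, Beta 10.2867, Gamma 13.5732, Delta 6.8280, Epsilon 2.6505, Zeta 3.7597, Eta 10.2086.
Lower quotas: Alpha 4, Beta 10, Gamma 13, Delta 6, Epsilon 2, Zeta 3, Eta 10 (sum 48, leaving 4 seats).
Remainders in descending order: Delta 0.8280, Zeta 0.7597, Alpha 0.6933, Epsilon 0.6505, Gamma 0.5732, Beta 0.2867, Eta 0.2086.
The surplus seats go to Delta, Zeta, Alpha, Epsilon.

Alpha=5, Beta=10, Gamma=13, Delta=7, Epsilon=3, Zeta=4, Eta=10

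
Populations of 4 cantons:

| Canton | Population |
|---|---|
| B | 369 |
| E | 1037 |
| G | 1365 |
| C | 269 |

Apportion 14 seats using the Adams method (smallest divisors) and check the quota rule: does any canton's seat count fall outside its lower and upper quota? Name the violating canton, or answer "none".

Standard quotas: B 1.699, E 4.776, G 6.286, C 1.239.
Adams allocation: B 2, E 4, G 6, C 2.
Every allocation lies between the lower and upper quota.

none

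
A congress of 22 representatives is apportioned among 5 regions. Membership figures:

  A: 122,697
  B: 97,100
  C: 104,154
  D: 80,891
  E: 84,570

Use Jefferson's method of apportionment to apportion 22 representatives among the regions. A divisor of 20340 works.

A: 6; B: 4; C: 5; D: 3; E: 4

With modified divisor 20340: modified quotas A 6.032, B 4.774, C 5.121, D 3.977, E 4.158.
Rounding down: A 6, B 4, C 5, D 3, E 4 (total 22).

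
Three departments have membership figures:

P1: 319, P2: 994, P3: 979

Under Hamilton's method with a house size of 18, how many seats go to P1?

Total 2292; standard divisor 2292/18 ≈ 127.333.
Standard quotas: P1 2.505, P2 7.806, P3 7.688.
Lower quotas: P1 2, P2 7, P3 7 (sum 16, leaving 2 seats).
Remainders in descending order: P2 0.806, P3 0.688, P1 0.505.
The surplus seats go to P2, P3.
P1 receives 2.

2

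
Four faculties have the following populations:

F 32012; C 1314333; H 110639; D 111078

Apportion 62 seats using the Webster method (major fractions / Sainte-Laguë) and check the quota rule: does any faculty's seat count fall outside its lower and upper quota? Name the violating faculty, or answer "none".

Standard quotas: F 1.266, C 51.968, H 4.375, D 4.392.
Webster allocation: F 1, C 53, H 4, D 4.
C has quota 51.968 (lower 51, upper 52) but receives 53 — outside the quota interval.

C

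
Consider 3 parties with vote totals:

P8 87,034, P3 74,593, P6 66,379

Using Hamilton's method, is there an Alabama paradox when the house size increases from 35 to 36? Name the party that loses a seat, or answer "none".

At 35 seats: P8 13, P3 12, P6 10.
At 36 seats: P8 14, P3 12, P6 10.
No party's allocation decreased.

none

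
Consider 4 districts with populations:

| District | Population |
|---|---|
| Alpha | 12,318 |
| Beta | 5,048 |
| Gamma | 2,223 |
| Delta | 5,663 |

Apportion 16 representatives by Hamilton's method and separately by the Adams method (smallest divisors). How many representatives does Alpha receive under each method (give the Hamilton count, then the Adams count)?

Hamilton: Alpha 8, Beta 3, Gamma 1, Delta 4.
Adams: Alpha 7, Beta 3, Gamma 2, Delta 4.
Alpha gets 8 under Hamilton and 7 under Adams.

8 and 7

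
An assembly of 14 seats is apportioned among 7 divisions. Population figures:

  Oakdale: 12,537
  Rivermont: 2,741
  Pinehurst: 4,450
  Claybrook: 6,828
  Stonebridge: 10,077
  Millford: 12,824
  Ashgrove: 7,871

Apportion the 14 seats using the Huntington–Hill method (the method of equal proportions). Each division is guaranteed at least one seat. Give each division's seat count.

Oakdale: 3, Rivermont: 1, Pinehurst: 1, Claybrook: 2, Stonebridge: 2, Millford: 3, Ashgrove: 2

With divisor 4471: modified quotas Oakdale 2.804, Rivermont 0.613, Pinehurst 0.995, Claybrook 1.527, Stonebridge 2.254, Millford 2.868, Ashgrove 1.760.
Geometric-mean thresholds: Oakdale √(2·3)=2.449, Rivermont (min 1), Pinehurst (min 1), Claybrook √(1·2)=1.414, Stonebridge √(2·3)=2.449, Millford √(2·3)=2.449, Ashgrove √(1·2)=1.414.
Each quota rounded against its threshold gives Oakdale 3, Rivermont 1, Pinehurst 1, Claybrook 2, Stonebridge 2, Millford 3, Ashgrove 2 (total 14).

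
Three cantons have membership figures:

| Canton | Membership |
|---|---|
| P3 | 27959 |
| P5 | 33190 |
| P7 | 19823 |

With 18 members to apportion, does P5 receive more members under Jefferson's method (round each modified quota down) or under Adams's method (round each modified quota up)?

Jefferson: P3 6, P5 8, P7 4.
Adams: P3 6, P5 7, P7 5.
P5 gets 8 under Jefferson and 7 under Adams.

Jefferson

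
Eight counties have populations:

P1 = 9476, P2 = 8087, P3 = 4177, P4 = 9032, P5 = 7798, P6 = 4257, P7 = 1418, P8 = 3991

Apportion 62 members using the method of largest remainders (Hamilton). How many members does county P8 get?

Standard divisor: 48236 ÷ 62 = 778.
Standard quotas: P1 12.1799, P2 10.3946, P3 5.3689, P4 11.6093, P5 10.0231, P6 5.4717, P7 1.8226, P8 5.1298.
Lower quotas: P1 12, P2 10, P3 5, P4 11, P5 10, P6 5, P7 1, P8 5 (sum 59, leaving 3 seats).
Remainders in descending order: P7 0.8226, P4 0.6093, P6 0.4717, P2 0.3946, P3 0.3689, P1 0.1799, P8 0.1298, P5 0.0231.
Largest remainders: P7, P4, P6 receive the extra seats.
P8 receives 5.

5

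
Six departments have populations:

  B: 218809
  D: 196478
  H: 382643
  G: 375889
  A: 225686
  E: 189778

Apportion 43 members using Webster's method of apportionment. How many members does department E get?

Standard divisor 1589283/43 ≈ 36960.07; standard quotas: B 5.920, D 5.316, H 10.353, G 10.170, A 6.106, E 5.135.
Rounding to the nearest integer gives 6, 5, 10, 10, 6, 5 = 42 seats, so the divisor must be adjusted.
With modified divisor 36100: modified quotas B 6.061, D 5.443, H 10.600, G 10.412, A 6.252, E 5.257.
Rounding to the nearest integer: B 6, D 5, H 11, G 10, A 6, E 5 (total 43).
E receives 5.

5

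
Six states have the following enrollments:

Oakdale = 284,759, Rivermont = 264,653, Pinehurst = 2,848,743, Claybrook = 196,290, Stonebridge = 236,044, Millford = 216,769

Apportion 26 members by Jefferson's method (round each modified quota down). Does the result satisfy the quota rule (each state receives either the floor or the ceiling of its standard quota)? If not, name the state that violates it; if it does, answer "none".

Standard quotas: Oakdale 1.829, Rivermont 1.700, Pinehurst 18.301, Claybrook 1.261, Stonebridge 1.516, Millford 1.393.
Jefferson allocation: Oakdale 2, Rivermont 1, Pinehurst 20, Claybrook 1, Stonebridge 1, Millford 1.
Pinehurst has quota 18.301 (lower 18, upper 19) but receives 20 — outside the quota interval.

Pinehurst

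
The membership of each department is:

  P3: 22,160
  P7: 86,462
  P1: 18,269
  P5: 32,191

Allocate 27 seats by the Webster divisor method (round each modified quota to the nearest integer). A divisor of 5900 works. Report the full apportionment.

With modified divisor 5900: modified quotas P3 3.756, P7 14.655, P1 3.096, P5 5.456.
Rounding to the nearest integer: P3 4, P7 15, P1 3, P5 5 (total 27).

P3: 4; P7: 15; P1: 3; P5: 5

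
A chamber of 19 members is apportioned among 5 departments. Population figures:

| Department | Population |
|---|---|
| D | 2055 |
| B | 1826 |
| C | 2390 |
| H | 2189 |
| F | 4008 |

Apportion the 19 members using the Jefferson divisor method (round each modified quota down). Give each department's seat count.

Standard divisor 12468/19 ≈ 656.211; standard quotas: D 3.132, B 2.783, C 3.642, H 3.336, F 6.108.
Rounding down gives 3, 2, 3, 3, 6 = 17 seats, so the divisor must be adjusted.
With modified divisor 590: modified quotas D 3.483, B 3.095, C 4.051, H 3.710, F 6.793.
Rounding down: D 3, B 3, C 4, H 3, F 6 (total 19).

D: 3; B: 3; C: 4; H: 3; F: 6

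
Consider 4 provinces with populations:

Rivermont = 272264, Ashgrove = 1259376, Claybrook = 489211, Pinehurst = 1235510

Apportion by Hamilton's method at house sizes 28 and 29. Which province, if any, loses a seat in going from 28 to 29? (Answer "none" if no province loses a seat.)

At 28 seats: Rivermont 2, Ashgrove 11, Claybrook 4, Pinehurst 11.
At 29 seats: Rivermont 3, Ashgrove 11, Claybrook 4, Pinehurst 11.
No province's allocation decreased.

none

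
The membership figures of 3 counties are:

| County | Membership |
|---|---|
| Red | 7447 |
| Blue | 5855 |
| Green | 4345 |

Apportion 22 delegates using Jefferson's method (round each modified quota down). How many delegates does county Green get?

5

Standard divisor 17647/22 ≈ 802.136; standard quotas: Red 9.284, Blue 7.299, Green 5.417.
Rounding down gives 9, 7, 5 = 21 seats, so the divisor must be adjusted.
With modified divisor 740: modified quotas Red 10.064, Blue 7.912, Green 5.872.
Rounding down: Red 10, Blue 7, Green 5 (total 22).
Green receives 5.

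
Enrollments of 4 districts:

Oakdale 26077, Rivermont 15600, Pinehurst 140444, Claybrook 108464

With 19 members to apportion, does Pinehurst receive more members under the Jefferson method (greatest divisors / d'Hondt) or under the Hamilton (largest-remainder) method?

Jefferson: Oakdale 1, Rivermont 1, Pinehurst 10, Claybrook 7.
Hamilton: Oakdale 2, Rivermont 1, Pinehurst 9, Claybrook 7.
Pinehurst gets 10 under Jefferson and 9 under Hamilton.

Jefferson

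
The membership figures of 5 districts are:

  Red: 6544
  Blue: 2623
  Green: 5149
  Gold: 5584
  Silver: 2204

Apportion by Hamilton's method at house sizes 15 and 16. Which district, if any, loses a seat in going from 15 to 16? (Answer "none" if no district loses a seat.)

Silver

At 15 seats: Red 4, Blue 2, Green 3, Gold 4, Silver 2.
At 16 seats: Red 5, Blue 2, Green 4, Gold 4, Silver 1.
Silver drops from 2 to 1.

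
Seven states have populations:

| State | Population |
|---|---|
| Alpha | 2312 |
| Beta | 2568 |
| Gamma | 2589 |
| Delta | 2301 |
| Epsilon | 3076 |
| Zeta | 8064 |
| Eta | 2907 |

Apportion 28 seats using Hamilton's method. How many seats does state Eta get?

3

Total 23817; standard divisor 23817/28 ≈ 850.607.
Standard quotas: Alpha 2.7181, Beta 3.0190, Gamma 3.0437, Delta 2.7051, Epsilon 3.6162, Zeta 9.4803, Eta 3.4176.
Lower quotas: Alpha 2, Beta 3, Gamma 3, Delta 2, Epsilon 3, Zeta 9, Eta 3 (sum 25, leaving 3 seats).
Remainders in descending order: Alpha 0.7181, Delta 0.7051, Epsilon 0.6162, Zeta 0.4803, Eta 0.4176, Gamma 0.0437, Beta 0.0190.
Largest remainders: Alpha, Delta, Epsilon receive the extra seats.
Eta receives 3.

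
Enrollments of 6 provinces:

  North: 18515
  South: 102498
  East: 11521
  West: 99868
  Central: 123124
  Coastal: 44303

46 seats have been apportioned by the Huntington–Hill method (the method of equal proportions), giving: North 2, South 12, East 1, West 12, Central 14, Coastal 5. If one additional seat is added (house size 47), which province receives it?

Priority for the next seat is population ÷ (√(s·(s+1))).
Priorities: North 7558.717, South 8206.408, East 8146.577, West 7995.839, Central 8496.363, Coastal 8088.584.
Highest priority: Central.

Central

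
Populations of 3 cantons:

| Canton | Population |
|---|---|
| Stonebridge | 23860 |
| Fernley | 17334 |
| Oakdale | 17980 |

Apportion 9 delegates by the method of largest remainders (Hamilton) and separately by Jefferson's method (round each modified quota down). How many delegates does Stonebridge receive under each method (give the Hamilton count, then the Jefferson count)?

3 and 4

Hamilton: Stonebridge 3, Fernley 3, Oakdale 3.
Jefferson: Stonebridge 4, Fernley 2, Oakdale 3.
Stonebridge gets 3 under Hamilton and 4 under Jefferson.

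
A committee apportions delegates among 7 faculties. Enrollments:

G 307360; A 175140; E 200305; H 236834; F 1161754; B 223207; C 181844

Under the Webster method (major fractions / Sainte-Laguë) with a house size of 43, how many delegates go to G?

Standard divisor 2486444/43 ≈ 57824.279; standard quotas: G 5.315, A 3.029, E 3.464, H 4.096, F 20.091, B 3.860, C 3.145.
Rounding to the nearest integer gives 5, 3, 3, 4, 20, 4, 3 = 42 seats, so the divisor must be adjusted.
With modified divisor 56838.7: modified quotas G 5.408, A 3.081, E 3.524, H 4.167, F 20.440, B 3.927, C 3.199.
Rounding to the nearest integer: G 5, A 3, E 4, H 4, F 20, B 4, C 3 (total 43).
G receives 5.

5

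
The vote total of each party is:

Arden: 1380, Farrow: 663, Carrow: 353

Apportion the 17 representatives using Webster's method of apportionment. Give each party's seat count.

Standard divisor 2396/17 ≈ 140.941; standard quotas: Arden 9.791, Farrow 4.704, Carrow 2.505.
Rounding to the nearest integer gives 10, 5, 3 = 18 seats, so the divisor must be adjusted.
With modified divisor 143: modified quotas Arden 9.650, Farrow 4.636, Carrow 2.469.
Rounding to the nearest integer: Arden 10, Farrow 5, Carrow 2 (total 17).

Arden=10; Farrow=5; Carrow=2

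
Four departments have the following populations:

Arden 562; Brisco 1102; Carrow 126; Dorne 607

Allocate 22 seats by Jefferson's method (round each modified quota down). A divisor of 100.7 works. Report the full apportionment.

Arden 5; Brisco 10; Carrow 1; Dorne 6

With modified divisor 100.7: modified quotas Arden 5.581, Brisco 10.943, Carrow 1.251, Dorne 6.028.
Rounding down: Arden 5, Brisco 10, Carrow 1, Dorne 6 (total 22).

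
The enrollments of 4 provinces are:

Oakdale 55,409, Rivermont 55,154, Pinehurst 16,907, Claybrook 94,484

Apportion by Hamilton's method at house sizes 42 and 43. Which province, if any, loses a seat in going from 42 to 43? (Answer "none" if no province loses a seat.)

At 42 seats: Oakdale 11, Rivermont 10, Pinehurst 3, Claybrook 18.
At 43 seats: Oakdale 11, Rivermont 11, Pinehurst 3, Claybrook 18.
No province's allocation decreased.

none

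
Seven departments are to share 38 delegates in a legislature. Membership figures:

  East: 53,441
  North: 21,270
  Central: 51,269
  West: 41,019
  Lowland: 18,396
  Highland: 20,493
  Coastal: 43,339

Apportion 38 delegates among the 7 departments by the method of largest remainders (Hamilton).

East=8; North=3; Central=8; West=6; Lowland=3; Highland=3; Coastal=7

Standard divisor: 249227 ÷ 38 ≈ 6558.605.
Standard quotas: East 8.1482, North 3.2431, Central 7.8171, West 6.2542, Lowland 2.8049, Highland 3.1246, Coastal 6.6080.
Lower quotas: East 8, North 3, Central 7, West 6, Lowland 2, Highland 3, Coastal 6 (sum 35, leaving 3 seats).
Remainders in descending order: Central 0.8171, Lowland 0.8049, Coastal 0.6080, West 0.2542, North 0.2431, East 0.1482, Highland 0.1246.
The surplus seats go to Central, Lowland, Coastal.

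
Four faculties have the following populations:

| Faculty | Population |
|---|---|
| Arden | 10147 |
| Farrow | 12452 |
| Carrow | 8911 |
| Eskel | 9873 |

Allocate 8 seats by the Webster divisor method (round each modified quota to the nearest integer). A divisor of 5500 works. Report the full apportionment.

With modified divisor 5500: modified quotas Arden 1.845, Farrow 2.264, Carrow 1.620, Eskel 1.795.
Rounding to the nearest integer: Arden 2, Farrow 2, Carrow 2, Eskel 2 (total 8).

Arden: 2; Farrow: 2; Carrow: 2; Eskel: 2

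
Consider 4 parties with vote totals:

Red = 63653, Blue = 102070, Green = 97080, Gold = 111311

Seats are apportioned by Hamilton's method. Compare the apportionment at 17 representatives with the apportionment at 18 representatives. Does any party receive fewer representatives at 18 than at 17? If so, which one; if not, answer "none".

none

At 17 seats: Red 3, Blue 5, Green 4, Gold 5.
At 18 seats: Red 3, Blue 5, Green 5, Gold 5.
No party's allocation decreased.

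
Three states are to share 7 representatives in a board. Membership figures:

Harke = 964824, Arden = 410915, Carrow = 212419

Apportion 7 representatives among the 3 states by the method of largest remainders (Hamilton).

The standard divisor is 1588158/7 ≈ 226879.714.
Standard quotas: Harke 4.2526, Arden 1.8112, Carrow 0.9363.
Lower quotas: Harke 4, Arden 1, Carrow 0 (sum 5, leaving 2 seats).
Remainders in descending order: Carrow 0.9363, Arden 0.8112, Harke 0.2526.
The surplus seats go to Carrow, Arden.

Harke: 4, Arden: 2, Carrow: 1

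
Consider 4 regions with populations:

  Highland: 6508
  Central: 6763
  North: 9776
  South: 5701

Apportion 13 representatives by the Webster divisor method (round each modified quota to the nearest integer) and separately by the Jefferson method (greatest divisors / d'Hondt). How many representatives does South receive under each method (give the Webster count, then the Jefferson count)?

Webster: Highland 3, Central 3, North 4, South 3.
Jefferson: Highland 3, Central 3, North 5, South 2.
South gets 3 under Webster and 2 under Jefferson.

3 and 2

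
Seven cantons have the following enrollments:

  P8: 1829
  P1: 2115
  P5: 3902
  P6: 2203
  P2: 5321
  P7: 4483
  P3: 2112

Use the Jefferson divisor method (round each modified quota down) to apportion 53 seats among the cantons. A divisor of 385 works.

P8=4, P1=5, P5=10, P6=5, P2=13, P7=11, P3=5

With modified divisor 385: modified quotas P8 4.751, P1 5.494, P5 10.135, P6 5.722, P2 13.821, P7 11.644, P3 5.486.
Rounding down: P8 4, P1 5, P5 10, P6 5, P2 13, P7 11, P3 5 (total 53).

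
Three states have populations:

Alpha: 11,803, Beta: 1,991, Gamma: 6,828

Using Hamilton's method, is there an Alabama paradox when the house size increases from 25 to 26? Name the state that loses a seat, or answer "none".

Beta

At 25 seats: Alpha 14, Beta 3, Gamma 8.
At 26 seats: Alpha 15, Beta 2, Gamma 9.
Beta drops from 3 to 2.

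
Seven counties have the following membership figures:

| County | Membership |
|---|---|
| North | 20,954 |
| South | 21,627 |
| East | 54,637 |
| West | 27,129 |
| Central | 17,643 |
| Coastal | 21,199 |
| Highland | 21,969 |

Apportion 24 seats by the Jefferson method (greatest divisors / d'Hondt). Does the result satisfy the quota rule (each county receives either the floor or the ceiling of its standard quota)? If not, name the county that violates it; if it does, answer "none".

Standard quotas: North 2.716, South 2.803, East 7.082, West 3.516, Central 2.287, Coastal 2.748, Highland 2.848.
Jefferson allocation: North 3, South 3, East 7, West 3, Central 2, Coastal 3, Highland 3.
Every allocation lies between the lower and upper quota.

none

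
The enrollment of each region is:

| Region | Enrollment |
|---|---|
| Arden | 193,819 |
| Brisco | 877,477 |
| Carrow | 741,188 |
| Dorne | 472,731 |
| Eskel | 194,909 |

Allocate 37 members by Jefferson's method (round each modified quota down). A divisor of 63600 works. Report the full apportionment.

Arden=3, Brisco=13, Carrow=11, Dorne=7, Eskel=3

With modified divisor 63600: modified quotas Arden 3.047, Brisco 13.797, Carrow 11.654, Dorne 7.433, Eskel 3.065.
Rounding down: Arden 3, Brisco 13, Carrow 11, Dorne 7, Eskel 3 (total 37).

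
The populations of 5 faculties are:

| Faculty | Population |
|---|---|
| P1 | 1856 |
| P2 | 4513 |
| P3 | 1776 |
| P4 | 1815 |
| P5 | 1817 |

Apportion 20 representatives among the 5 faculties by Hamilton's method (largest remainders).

P1=3, P2=8, P3=3, P4=3, P5=3

The standard divisor is 11777/20 ≈ 588.85.
Standard quotas: P1 3.152, P2 7.664, P3 3.016, P4 3.082, P5 3.086.
Lower quotas: P1 3, P2 7, P3 3, P4 3, P5 3 (sum 19, leaving 1 seat).
Remainders in descending order: P2 0.664, P1 0.152, P5 0.086, P4 0.082, P3 0.016.
The surplus seat goes to P2.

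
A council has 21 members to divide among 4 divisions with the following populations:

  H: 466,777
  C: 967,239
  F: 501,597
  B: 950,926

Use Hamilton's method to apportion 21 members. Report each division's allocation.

The standard divisor is 2886539/21 ≈ 137454.238.
Standard quotas: H 3.3959, C 7.0368, F 3.6492, B 6.9181.
Lower quotas: H 3, C 7, F 3, B 6 (sum 19, leaving 2 seats).
Remainders in descending order: B 0.9181, F 0.6492, H 0.3959, C 0.0368.
The surplus seats go to B, F.

H=3, C=7, F=4, B=7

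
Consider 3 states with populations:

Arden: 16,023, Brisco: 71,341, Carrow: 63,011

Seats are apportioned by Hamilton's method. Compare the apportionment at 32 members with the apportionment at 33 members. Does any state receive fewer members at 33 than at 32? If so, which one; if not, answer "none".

Arden

At 32 seats: Arden 4, Brisco 15, Carrow 13.
At 33 seats: Arden 3, Brisco 16, Carrow 14.
Arden drops from 4 to 3.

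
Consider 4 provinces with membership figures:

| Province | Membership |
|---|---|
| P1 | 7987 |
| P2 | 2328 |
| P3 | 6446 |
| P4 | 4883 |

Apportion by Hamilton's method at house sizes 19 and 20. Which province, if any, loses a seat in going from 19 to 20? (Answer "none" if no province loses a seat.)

none

At 19 seats: P1 7, P2 2, P3 6, P4 4.
At 20 seats: P1 7, P2 2, P3 6, P4 5.
No province's allocation decreased.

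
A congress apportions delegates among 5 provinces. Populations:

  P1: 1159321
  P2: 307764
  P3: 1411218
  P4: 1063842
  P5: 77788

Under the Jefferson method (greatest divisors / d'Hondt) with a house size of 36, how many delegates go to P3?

13

Standard divisor 4019933/36 ≈ 111664.806; standard quotas: P1 10.382, P2 2.756, P3 12.638, P4 9.527, P5 0.697.
Rounding down gives 10, 2, 12, 9, 0 = 33 seats, so the divisor must be adjusted.
With modified divisor 104000: modified quotas P1 11.147, P2 2.959, P3 13.569, P4 10.229, P5 0.748.
Rounding down: P1 11, P2 2, P3 13, P4 10, P5 0 (total 36).
P3 receives 13.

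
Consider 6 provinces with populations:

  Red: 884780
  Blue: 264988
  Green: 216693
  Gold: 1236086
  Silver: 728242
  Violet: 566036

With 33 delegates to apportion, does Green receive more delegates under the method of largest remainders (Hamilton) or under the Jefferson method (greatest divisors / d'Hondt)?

Hamilton: Red 8, Blue 2, Green 2, Gold 10, Silver 6, Violet 5.
Jefferson: Red 8, Blue 2, Green 1, Gold 11, Silver 6, Violet 5.
Green gets 2 under Hamilton and 1 under Jefferson.

Hamilton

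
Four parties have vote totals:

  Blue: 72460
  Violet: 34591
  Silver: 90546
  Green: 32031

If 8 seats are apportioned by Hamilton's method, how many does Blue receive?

3

Standard divisor: 229628 ÷ 8 ≈ 28703.5.
Standard quotas: Blue 2.5244, Violet 1.2051, Silver 3.1545, Green 1.1159.
Lower quotas: Blue 2, Violet 1, Silver 3, Green 1 (sum 7, leaving 1 seat).
Remainders in descending order: Blue 0.5244, Violet 0.2051, Silver 0.1545, Green 0.1159.
The surplus seat goes to Blue.
Blue receives 3.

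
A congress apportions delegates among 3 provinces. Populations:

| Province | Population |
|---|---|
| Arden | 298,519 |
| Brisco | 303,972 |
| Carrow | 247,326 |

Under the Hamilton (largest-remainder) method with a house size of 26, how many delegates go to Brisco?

Total 849817; standard divisor 849817/26 ≈ 32685.269.
Standard quotas: Arden 9.1331, Brisco 9.3000, Carrow 7.5669.
Lower quotas: Arden 9, Brisco 9, Carrow 7 (sum 25, leaving 1 seat).
Remainders in descending order: Carrow 0.5669, Brisco 0.3000, Arden 0.1331.
Largest remainder: Carrow receives the extra seat.
Brisco receives 9.

9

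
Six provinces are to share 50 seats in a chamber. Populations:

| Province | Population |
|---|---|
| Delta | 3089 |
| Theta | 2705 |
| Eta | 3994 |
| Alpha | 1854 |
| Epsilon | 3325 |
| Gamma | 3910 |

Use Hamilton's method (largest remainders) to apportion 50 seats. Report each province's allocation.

Standard divisor: 18877 ÷ 50 ≈ 377.54.
Standard quotas: Delta 8.182, Theta 7.165, Eta 10.579, Alpha 4.911, Epsilon 8.807, Gamma 10.357.
Lower quotas: Delta 8, Theta 7, Eta 10, Alpha 4, Epsilon 8, Gamma 10 (sum 47, leaving 3 seats).
Remainders in descending order: Alpha 0.911, Epsilon 0.807, Eta 0.579, Gamma 0.357, Delta 0.182, Theta 0.165.
The surplus seats go to Alpha, Epsilon, Eta.

Delta=8, Theta=7, Eta=11, Alpha=5, Epsilon=9, Gamma=10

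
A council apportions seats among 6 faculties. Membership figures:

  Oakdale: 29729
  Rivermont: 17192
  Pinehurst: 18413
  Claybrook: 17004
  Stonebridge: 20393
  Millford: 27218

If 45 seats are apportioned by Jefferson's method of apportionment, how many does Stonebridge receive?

7

Standard divisor 129949/45 ≈ 2887.756; standard quotas: Oakdale 10.295, Rivermont 5.953, Pinehurst 6.376, Claybrook 5.888, Stonebridge 7.062, Millford 9.425.
Rounding down gives 10, 5, 6, 5, 7, 9 = 42 seats, so the divisor must be adjusted.
With modified divisor 2710: modified quotas Oakdale 10.970, Rivermont 6.344, Pinehurst 6.794, Claybrook 6.275, Stonebridge 7.525, Millford 10.044.
Rounding down: Oakdale 10, Rivermont 6, Pinehurst 6, Claybrook 6, Stonebridge 7, Millford 10 (total 45).
Stonebridge receives 7.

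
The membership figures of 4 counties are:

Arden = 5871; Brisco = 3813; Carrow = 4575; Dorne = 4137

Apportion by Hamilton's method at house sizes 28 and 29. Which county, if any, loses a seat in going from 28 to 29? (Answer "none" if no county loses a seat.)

At 28 seats: Arden 9, Brisco 6, Carrow 7, Dorne 6.
At 29 seats: Arden 9, Brisco 6, Carrow 7, Dorne 7.
No county's allocation decreased.

none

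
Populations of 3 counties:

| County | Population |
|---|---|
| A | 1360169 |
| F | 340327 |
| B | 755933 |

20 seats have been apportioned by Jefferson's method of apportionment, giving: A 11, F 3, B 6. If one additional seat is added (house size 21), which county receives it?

Priority for the next seat is population ÷ (current seats + 1).
Priorities: A 113347.417, F 85081.750, B 107990.429.
Highest priority: A.

A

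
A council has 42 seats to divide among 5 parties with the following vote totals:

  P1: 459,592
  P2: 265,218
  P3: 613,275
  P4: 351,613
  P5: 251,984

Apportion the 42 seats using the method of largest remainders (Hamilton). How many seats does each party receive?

P1 10; P2 6; P3 13; P4 8; P5 5

Standard divisor: 1941682 ÷ 42 ≈ 46230.524.
Standard quotas: P1 9.9413, P2 5.7369, P3 13.2656, P4 7.6056, P5 5.4506.
Lower quotas: P1 9, P2 5, P3 13, P4 7, P5 5 (sum 39, leaving 3 seats).
Remainders in descending order: P1 0.9413, P2 0.7369, P4 0.6056, P5 0.4506, P3 0.2656.
The surplus seats go to P1, P2, P4.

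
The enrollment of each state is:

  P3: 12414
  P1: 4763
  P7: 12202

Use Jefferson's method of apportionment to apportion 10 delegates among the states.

Standard divisor 29379/10 ≈ 2937.9; standard quotas: P3 4.225, P1 1.621, P7 4.153.
Rounding down gives 4, 1, 4 = 9 seats, so the divisor must be adjusted.
With modified divisor 2460: modified quotas P3 5.046, P1 1.936, P7 4.960.
Rounding down: P3 5, P1 1, P7 4 (total 10).

P3: 5; P1: 1; P7: 4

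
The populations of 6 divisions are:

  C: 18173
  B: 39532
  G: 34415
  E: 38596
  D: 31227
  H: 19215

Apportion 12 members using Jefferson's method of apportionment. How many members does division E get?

Standard divisor 181158/12 ≈ 15096.5; standard quotas: C 1.204, B 2.619, G 2.280, E 2.557, D 2.068, H 1.273.
Rounding down gives 1, 2, 2, 2, 2, 1 = 10 seats, so the divisor must be adjusted.
With modified divisor 12200: modified quotas C 1.490, B 3.240, G 2.821, E 3.164, D 2.560, H 1.575.
Rounding down: C 1, B 3, G 2, E 3, D 2, H 1 (total 12).
E receives 3.

3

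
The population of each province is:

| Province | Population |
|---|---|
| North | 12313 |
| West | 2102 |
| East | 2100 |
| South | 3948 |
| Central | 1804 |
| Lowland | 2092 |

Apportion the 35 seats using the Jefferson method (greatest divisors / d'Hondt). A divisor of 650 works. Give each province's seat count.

With modified divisor 650: modified quotas North 18.943, West 3.234, East 3.231, South 6.074, Central 2.775, Lowland 3.218.
Rounding down: North 18, West 3, East 3, South 6, Central 2, Lowland 3 (total 35).

North=18; West=3; East=3; South=6; Central=2; Lowland=3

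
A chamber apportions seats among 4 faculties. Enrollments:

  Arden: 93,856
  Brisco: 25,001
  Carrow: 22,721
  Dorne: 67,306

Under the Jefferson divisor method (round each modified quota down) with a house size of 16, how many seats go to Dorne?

Standard divisor 208884/16 ≈ 13055.25; standard quotas: Arden 7.189, Brisco 1.915, Carrow 1.740, Dorne 5.155.
Rounding down gives 7, 1, 1, 5 = 14 seats, so the divisor must be adjusted.
With modified divisor 11500: modified quotas Arden 8.161, Brisco 2.174, Carrow 1.976, Dorne 5.853.
Rounding down: Arden 8, Brisco 2, Carrow 1, Dorne 5 (total 16).
Dorne receives 5.

5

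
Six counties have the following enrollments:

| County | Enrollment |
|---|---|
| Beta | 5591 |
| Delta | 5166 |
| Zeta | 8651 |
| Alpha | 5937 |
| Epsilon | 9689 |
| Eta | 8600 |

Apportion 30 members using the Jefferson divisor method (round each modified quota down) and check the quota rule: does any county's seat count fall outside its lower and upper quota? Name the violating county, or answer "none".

none

Standard quotas: Beta 3.844, Delta 3.552, Zeta 5.948, Alpha 4.082, Epsilon 6.662, Eta 5.913.
Jefferson allocation: Beta 4, Delta 3, Zeta 6, Alpha 4, Epsilon 7, Eta 6.
Every allocation lies between the lower and upper quota.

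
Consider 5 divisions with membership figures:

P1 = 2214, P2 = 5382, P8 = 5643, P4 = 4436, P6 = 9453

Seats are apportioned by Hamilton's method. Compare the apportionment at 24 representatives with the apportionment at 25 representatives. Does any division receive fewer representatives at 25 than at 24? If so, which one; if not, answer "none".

At 24 seats: P1 2, P2 5, P8 5, P4 4, P6 8.
At 25 seats: P1 2, P2 5, P8 5, P4 4, P6 9.
No division's allocation decreased.

none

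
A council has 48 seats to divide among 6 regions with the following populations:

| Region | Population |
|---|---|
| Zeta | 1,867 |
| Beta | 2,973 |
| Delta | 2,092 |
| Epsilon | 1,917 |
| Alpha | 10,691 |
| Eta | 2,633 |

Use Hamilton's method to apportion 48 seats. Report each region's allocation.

The standard divisor is 22173/48 ≈ 461.938.
Standard quotas: Zeta 4.0417, Beta 6.4359, Delta 4.5288, Epsilon 4.1499, Alpha 23.1438, Eta 5.6999.
Lower quotas: Zeta 4, Beta 6, Delta 4, Epsilon 4, Alpha 23, Eta 5 (sum 46, leaving 2 seats).
Remainders in descending order: Eta 0.6999, Delta 0.5288, Beta 0.4359, Epsilon 0.1499, Alpha 0.1438, Zeta 0.0417.
The surplus seats go to Eta, Delta.

Zeta=4, Beta=6, Delta=5, Epsilon=4, Alpha=23, Eta=6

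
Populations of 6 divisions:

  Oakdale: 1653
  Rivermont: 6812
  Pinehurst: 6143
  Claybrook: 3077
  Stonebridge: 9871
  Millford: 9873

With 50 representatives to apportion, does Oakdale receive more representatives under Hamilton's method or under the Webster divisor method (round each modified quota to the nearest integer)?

Hamilton: Oakdale 3, Rivermont 9, Pinehurst 8, Claybrook 4, Stonebridge 13, Millford 13.
Webster: Oakdale 2, Rivermont 9, Pinehurst 8, Claybrook 4, Stonebridge 13, Millford 14.
Oakdale gets 3 under Hamilton and 2 under Webster.

Hamilton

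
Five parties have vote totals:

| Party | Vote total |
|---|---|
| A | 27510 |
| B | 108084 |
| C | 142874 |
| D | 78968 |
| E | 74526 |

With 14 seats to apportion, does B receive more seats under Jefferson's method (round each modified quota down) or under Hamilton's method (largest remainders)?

Jefferson

Jefferson: A 1, B 4, C 5, D 2, E 2.
Hamilton: A 1, B 3, C 5, D 3, E 2.
B gets 4 under Jefferson and 3 under Hamilton.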